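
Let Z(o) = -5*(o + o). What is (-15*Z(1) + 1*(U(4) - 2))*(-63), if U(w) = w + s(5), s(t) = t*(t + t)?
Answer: -12726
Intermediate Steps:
s(t) = 2*t² (s(t) = t*(2*t) = 2*t²)
Z(o) = -10*o
U(w) = 50 + w (U(w) = w + 2*5² = w + 2*25 = w + 50 = 50 + w)
(-15*Z(1) + 1*(U(4) - 2))*(-63) = (-(-150) + 1*((50 + 4) - 2))*(-63) = (-15*(-10) + 1*(54 - 2))*(-63) = (150 + 1*52)*(-63) = (150 + 52)*(-63) = 202*(-63) = -12726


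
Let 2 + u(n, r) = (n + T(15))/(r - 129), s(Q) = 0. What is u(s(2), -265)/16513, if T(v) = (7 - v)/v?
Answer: -5906/48795915 ≈ -0.00012103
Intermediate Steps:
T(v) = (7 - v)/v
u(n, r) = -2 + (-8/15 + n)/(-129 + r) (u(n, r) = -2 + (n + (7 - 1*15)/15)/(r - 129) = -2 + (n + (7 - 15)/15)/(-129 + r) = -2 + (n + (1/15)*(-8))/(-129 + r) = -2 + (n - 8/15)/(-129 + r) = -2 + (-8/15 + n)/(-129 + r))
u(s(2), -265)/16513 = ((3862/15 + 0 - 2*(-265))/(-129 - 265))/16513 = ((3862/15 + 0 + 530)/(-394))*(1/16513) = -1/394*11812/15*(1/16513) = -5906/2955*1/16513 = -5906/48795915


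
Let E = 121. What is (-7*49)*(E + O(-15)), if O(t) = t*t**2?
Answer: 1116122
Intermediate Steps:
O(t) = t**3
(-7*49)*(E + O(-15)) = (-7*49)*(121 + (-15)**3) = -343*(121 - 3375) = -343*(-3254) = 1116122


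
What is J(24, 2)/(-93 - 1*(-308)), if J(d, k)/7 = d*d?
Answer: 4032/215 ≈ 18.753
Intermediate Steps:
J(d, k) = 7*d² (J(d, k) = 7*(d*d) = 7*d²)
J(24, 2)/(-93 - 1*(-308)) = (7*24²)/(-93 - 1*(-308)) = (7*576)/(-93 + 308) = 4032/215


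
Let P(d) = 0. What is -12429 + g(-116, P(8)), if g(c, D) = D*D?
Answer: -12429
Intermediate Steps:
g(c, D) = D**2
-12429 + g(-116, P(8)) = -12429 + 0**2 = -12429 + 0 = -12429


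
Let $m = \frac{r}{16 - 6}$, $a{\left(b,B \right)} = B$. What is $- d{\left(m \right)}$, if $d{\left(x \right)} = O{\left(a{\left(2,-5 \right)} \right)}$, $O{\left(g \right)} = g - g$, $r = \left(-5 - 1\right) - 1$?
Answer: $0$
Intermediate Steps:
$r = -7$ ($r = -6 - 1 = -7$)
$O{\left(g \right)} = 0$
$m = - \frac{7}{10}$ ($m = - \frac{7}{16 - 6} = - \frac{7}{10} \approx -0.7$)
$d{\left(x \right)} = 0$
$- d{\left(m \right)} = \left(-1\right) 0 = 0$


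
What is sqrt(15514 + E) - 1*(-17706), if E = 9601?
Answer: 17706 + sqrt(25115) ≈ 17864.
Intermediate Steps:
sqrt(15514 + E) - 1*(-17706) = sqrt(15514 + 9601) - 1*(-17706) = sqrt(25115) + 17706 = 17706 + sqrt(25115)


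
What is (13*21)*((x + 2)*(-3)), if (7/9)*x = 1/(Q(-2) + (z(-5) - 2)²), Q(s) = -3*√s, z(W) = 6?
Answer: -232830/137 - 3159*I*√2/274 ≈ -1699.5 - 16.305*I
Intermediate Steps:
x = 9/(7*(16 - 3*I*√2)) (x = 9/(7*(-3*I*√2 + (6 - 2)²)) = 9/(7*(-3*I*√2 + 4²)) = 9/(7*(-3*I*√2 + 16)) = 9/(7*(16 - 3*I*√2)) ≈ 0.075078 + 0.019908*I)
(13*21)*((x + 2)*(-3)) = (13*21)*(((72/959 + 27*I*√2/1918) + 2)*(-3)) = 273*((1990/959 + 27*I*√2/1918)*(-3)) = 273*(-5970/959 - 81*I*√2/1918) = -232830/137 - 3159*I*√2/274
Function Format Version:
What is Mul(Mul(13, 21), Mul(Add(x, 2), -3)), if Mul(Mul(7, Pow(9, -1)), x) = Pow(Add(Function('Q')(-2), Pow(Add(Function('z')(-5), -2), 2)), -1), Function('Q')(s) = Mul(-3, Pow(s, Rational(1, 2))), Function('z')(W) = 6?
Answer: Add(Rational(-232830, 137), Mul(Rational(-3159, 274), I, Pow(2, Rational(1, 2)))) ≈ Add(-1699.5, Mul(-16.305, I))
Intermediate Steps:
x = Mul(Rational(9, 7), Pow(Add(16, Mul(-3, I, Pow(2, Rational(1, 2)))), -1)) (x = Mul(Rational(9, 7), Pow(Add(Mul(-3, Pow(-2, Rational(1, 2))), Pow(Add(6, -2), 2)), -1)) = Mul(Rational(9, 7), Pow(Add(Mul(-3, Mul(I, Pow(2, Rational(1, 2)))), Pow(4, 2)), -1)) = Mul(Rational(9, 7), Pow(Add(Mul(-3, I, Pow(2, Rational(1, 2))), 16), -1)) = Mul(Rational(9, 7), Pow(Add(16, Mul(-3, I, Pow(2, Rational(1, 2)))), -1)) ≈ Add(0.075078, Mul(0.019908, I)))
Mul(Mul(13, 21), Mul(Add(x, 2), -3)) = Mul(Mul(13, 21), Mul(Add(Add(Rational(72, 959), Mul(Rational(27, 1918), I, Pow(2, Rational(1, 2)))), 2), -3)) = Mul(273, Mul(Add(Rational(1990, 959), Mul(Rational(27, 1918), I, Pow(2, Rational(1, 2)))), -3)) = Mul(273, Add(Rational(-5970, 959), Mul(Rational(-81, 1918), I, Pow(2, Rational(1, 2))))) = Add(Rational(-232830, 137), Mul(Rational(-3159, 274), I, Pow(2, Rational(1, 2))))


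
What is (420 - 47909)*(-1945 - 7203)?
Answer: 434429372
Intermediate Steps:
(420 - 47909)*(-1945 - 7203) = -47489*(-9148) = 434429372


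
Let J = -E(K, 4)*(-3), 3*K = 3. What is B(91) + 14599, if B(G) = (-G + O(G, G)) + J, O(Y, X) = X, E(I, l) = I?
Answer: 14602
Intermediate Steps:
K = 1 (K = (1/3)*3 = 1)
J = 3 (J = -1*1*(-3) = -1*(-3) = 3)
B(G) = 3 (B(G) = (-G + G) + 3 = 0 + 3 = 3)
B(91) + 14599 = 3 + 14599 = 14602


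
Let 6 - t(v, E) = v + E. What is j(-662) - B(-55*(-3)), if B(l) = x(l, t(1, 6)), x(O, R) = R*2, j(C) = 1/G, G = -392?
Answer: 783/392 ≈ 1.9974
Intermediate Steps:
j(C) = -1/392 (j(C) = 1/(-392) = -1/392)
t(v, E) = 6 - E - v (t(v, E) = 6 - (v + E) = 6 - (E + v) = 6 + (-E - v) = 6 - E - v)
x(O, R) = 2*R
B(l) = -2 (B(l) = 2*(6 - 1*6 - 1*1) = 2*(6 - 6 - 1) = 2*(-1) = -2)
j(-662) - B(-55*(-3)) = -1/392 - 1*(-2) = -1/392 + 2 = 783/392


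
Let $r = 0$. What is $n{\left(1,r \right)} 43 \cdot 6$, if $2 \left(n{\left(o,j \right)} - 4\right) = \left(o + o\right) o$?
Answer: $1290$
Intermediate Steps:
$n{\left(o,j \right)} = 4 + o^{2}$ ($n{\left(o,j \right)} = 4 + \frac{\left(o + o\right) o}{2} = 4 + \frac{2 o o}{2} = 4 + \frac{2 o^{2}}{2} = 4 + o^{2}$)
$n{\left(1,r \right)} 43 \cdot 6 = \left(4 + 1^{2}\right) 43 \cdot 6 = \left(4 + 1\right) 43 \cdot 6 = 5 \cdot 43 \cdot 6 = 215 \cdot 6 = 1290$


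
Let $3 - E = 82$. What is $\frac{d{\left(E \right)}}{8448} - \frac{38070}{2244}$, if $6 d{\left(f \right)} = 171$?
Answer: $- \frac{1623997}{95744} \approx -16.962$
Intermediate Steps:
$E = -79$ ($E = 3 - 82 = -79$)
$d{\left(f \right)} = \frac{57}{2}$ ($d{\left(f \right)} = \frac{1}{6} \cdot 171 = \frac{57}{2}$)
$\frac{d{\left(E \right)}}{8448} - \frac{38070}{2244} = \frac{57}{2 \cdot 8448} - \frac{38070}{2244} = \frac{57}{2} \cdot \frac{1}{8448} - \frac{6345}{374} = \frac{19}{5632} - \frac{6345}{374} = - \frac{1623997}{95744}$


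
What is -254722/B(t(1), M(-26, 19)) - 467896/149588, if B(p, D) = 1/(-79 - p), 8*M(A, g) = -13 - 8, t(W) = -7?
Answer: 685860264674/37397 ≈ 1.8340e+7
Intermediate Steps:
M(A, g) = -21/8 (M(A, g) = (-13 - 8)/8 = (1/8)*(-21) = -21/8)
-254722/B(t(1), M(-26, 19)) - 467896/149588 = -254722/((-1/(79 - 7))) - 467896/149588 = -254722/((-1/72)) - 467896*1/149588 = -254722/((-1*1/72)) - 116974/37397 = -254722/(-1/72) - 116974/37397 = -254722*(-72) - 116974/37397 = 18339984 - 116974/37397 = 685860264674/37397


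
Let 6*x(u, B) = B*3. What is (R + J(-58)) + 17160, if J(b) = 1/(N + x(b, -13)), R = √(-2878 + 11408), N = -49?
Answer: 1904758/111 + √8530 ≈ 17252.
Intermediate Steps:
x(u, B) = B/2 (x(u, B) = (B*3)/6 = (3*B)/6 = B/2)
R = √8530 ≈ 92.358
J(b) = -2/111 (J(b) = 1/(-49 + (½)*(-13)) = 1/(-49 - 13/2) = 1/(-111/2) = -2/111)
(R + J(-58)) + 17160 = (√8530 - 2/111) + 17160 = (-2/111 + √8530) + 17160 = 1904758/111 + √8530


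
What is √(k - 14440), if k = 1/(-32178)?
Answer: I*√14951518029138/32178 ≈ 120.17*I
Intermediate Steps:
k = -1/32178 ≈ -3.1077e-5
√(k - 14440) = √(-1/32178 - 14440) = √(-464650321/32178) = I*√14951518029138/32178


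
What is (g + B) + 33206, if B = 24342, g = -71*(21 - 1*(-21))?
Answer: 54566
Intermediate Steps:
g = -2982 (g = -71*(21 + 21) = -71*42 = -2982)
(g + B) + 33206 = (-2982 + 24342) + 33206 = 21360 + 33206 = 54566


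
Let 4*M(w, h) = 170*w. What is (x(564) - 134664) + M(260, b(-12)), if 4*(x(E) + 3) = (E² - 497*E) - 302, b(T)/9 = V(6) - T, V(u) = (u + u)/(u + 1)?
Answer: -228491/2 ≈ -1.1425e+5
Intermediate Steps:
V(u) = 2*u/(1 + u) (V(u) = (2*u)/(1 + u) = 2*u/(1 + u))
b(T) = 108/7 - 9*T (b(T) = 9*(2*6/(1 + 6) - T) = 9*(2*6/7 - T) = 9*(2*6*(⅐) - T) = 9*(12/7 - T) = 108/7 - 9*T)
x(E) = -157/2 - 497*E/4 + E²/4 (x(E) = -3 + ((E² - 497*E) - 302)/4 = -3 + (-302 + E² - 497*E)/4 = -3 + (-151/2 - 497*E/4 + E²/4) = -157/2 - 497*E/4 + E²/4)
M(w, h) = 85*w/2 (M(w, h) = (170*w)/4 = 85*w/2)
(x(564) - 134664) + M(260, b(-12)) = ((-157/2 - 497/4*564 + (¼)*564²) - 134664) + (85/2)*260 = ((-157/2 - 70077 + (¼)*318096) - 134664) + 11050 = ((-157/2 - 70077 + 79524) - 134664) + 11050 = (18737/2 - 134664) + 11050 = -250591/2 + 11050 = -228491/2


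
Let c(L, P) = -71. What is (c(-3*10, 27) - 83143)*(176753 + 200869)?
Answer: -31423437108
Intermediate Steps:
(c(-3*10, 27) - 83143)*(176753 + 200869) = (-71 - 83143)*(176753 + 200869) = -83214*377622 = -31423437108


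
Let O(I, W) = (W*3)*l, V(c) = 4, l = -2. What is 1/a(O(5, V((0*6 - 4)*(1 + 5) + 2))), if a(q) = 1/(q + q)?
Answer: -48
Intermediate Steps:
O(I, W) = -6*W (O(I, W) = (W*3)*(-2) = (3*W)*(-2) = -6*W)
a(q) = 1/(2*q)
1/a(O(5, V((0*6 - 4)*(1 + 5) + 2))) = 1/(1/(2*((-6*4)))) = 1/((½)/(-24)) = 1/((½)*(-1/24)) = 1/(-1/48) = -48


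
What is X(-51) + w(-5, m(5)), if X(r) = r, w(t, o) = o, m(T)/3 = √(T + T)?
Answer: -51 + 3*√10 ≈ -41.513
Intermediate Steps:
m(T) = 3*√2*√T (m(T) = 3*√(T + T) = 3*√(2*T) = 3*(√2*√T) = 3*√2*√T)
X(-51) + w(-5, m(5)) = -51 + 3*√2*√5 = -51 + 3*√10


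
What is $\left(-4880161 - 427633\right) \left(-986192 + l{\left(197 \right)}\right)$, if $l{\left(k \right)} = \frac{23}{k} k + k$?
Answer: $5233336265768$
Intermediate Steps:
$l{\left(k \right)} = 23 + k$
$\left(-4880161 - 427633\right) \left(-986192 + l{\left(197 \right)}\right) = \left(-4880161 - 427633\right) \left(-986192 + \left(23 + 197\right)\right) = - 5307794 \left(-986192 + 220\right) = \left(-5307794\right) \left(-985972\right) = 5233336265768$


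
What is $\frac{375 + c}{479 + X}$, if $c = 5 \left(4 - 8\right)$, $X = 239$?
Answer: $\frac{355}{718} \approx 0.49443$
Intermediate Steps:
$c = -20$ ($c = 5 \left(-4\right) = -20$)
$\frac{375 + c}{479 + X} = \frac{375 - 20}{479 + 239} = \frac{355}{718}$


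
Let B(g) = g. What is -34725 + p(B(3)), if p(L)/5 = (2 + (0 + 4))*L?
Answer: -34635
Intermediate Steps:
p(L) = 30*L (p(L) = 5*((2 + (0 + 4))*L) = 5*((2 + 4)*L) = 5*(6*L) = 30*L)
-34725 + p(B(3)) = -34725 + 30*3 = -34725 + 90 = -34635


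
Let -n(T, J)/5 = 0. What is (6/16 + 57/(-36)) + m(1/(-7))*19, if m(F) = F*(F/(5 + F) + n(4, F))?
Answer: -3223/2856 ≈ -1.1285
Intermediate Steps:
n(T, J) = 0 (n(T, J) = -5*0 = 0)
m(F) = F²/(5 + F) (m(F) = F*(F/(5 + F) + 0) = F*(F/(5 + F)) = F²/(5 + F))
(6/16 + 57/(-36)) + m(1/(-7))*19 = (6/16 + 57/(-36)) + ((1/(-7))²/(5 + 1/(-7)))*19 = (6*(1/16) + 57*(-1/36)) + ((-⅐)²/(5 - ⅐))*19 = (3/8 - 19/12) + (1/(49*(34/7)))*19 = -29/24 + ((1/49)*(7/34))*19 = -29/24 + (1/238)*19 = -29/24 + 19/238 = -3223/2856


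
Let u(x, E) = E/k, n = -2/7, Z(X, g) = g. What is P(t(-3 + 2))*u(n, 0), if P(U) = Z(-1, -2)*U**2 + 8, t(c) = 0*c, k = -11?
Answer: 0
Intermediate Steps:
t(c) = 0
n = -2/7 (n = -2*1/7 = -2/7 ≈ -0.28571)
u(x, E) = -E/11 (u(x, E) = E/(-11) = E*(-1/11) = -E/11)
P(U) = 8 - 2*U**2 (P(U) = -2*U**2 + 8 = 8 - 2*U**2)
P(t(-3 + 2))*u(n, 0) = (8 - 2*0**2)*(-1/11*0) = (8 - 2*0)*0 = (8 + 0)*0 = 8*0 = 0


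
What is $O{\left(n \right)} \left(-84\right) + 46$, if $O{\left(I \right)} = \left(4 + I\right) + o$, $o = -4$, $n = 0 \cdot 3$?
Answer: $46$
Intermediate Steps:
$n = 0$
$O{\left(I \right)} = I$ ($O{\left(I \right)} = \left(4 + I\right) - 4 = I$)
$O{\left(n \right)} \left(-84\right) + 46 = 0 \left(-84\right) + 46 = 0 + 46 = 46$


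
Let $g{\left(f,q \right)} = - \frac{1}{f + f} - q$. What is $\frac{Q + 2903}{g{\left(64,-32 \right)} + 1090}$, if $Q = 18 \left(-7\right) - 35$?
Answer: $\frac{350976}{143615} \approx 2.4439$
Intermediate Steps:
$Q = -161$ ($Q = -126 - 35 = -161$)
$g{\left(f,q \right)} = - q - \frac{1}{2 f}$ ($g{\left(f,q \right)} = - \frac{1}{2 f} - q = - q - \frac{1}{2 f}$)
$\frac{Q + 2903}{g{\left(64,-32 \right)} + 1090} = \frac{-161 + 2903}{\left(\left(-1\right) \left(-32\right) - \frac{1}{2 \cdot 64}\right) + 1090} = \frac{2742}{\left(32 - \frac{1}{128}\right) + 1090} = \frac{2742}{\frac{4095}{128} + 1090} = \frac{2742}{\frac{143615}{128}} = 2742 \cdot \frac{128}{143615} = \frac{350976}{143615}$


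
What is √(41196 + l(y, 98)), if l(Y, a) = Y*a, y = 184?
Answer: 2*√14807 ≈ 243.37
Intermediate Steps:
√(41196 + l(y, 98)) = √(41196 + 184*98) = √(41196 + 18032) = √59228 = 2*√14807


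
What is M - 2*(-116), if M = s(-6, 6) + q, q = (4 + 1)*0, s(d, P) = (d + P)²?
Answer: 232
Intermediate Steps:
s(d, P) = (P + d)²
q = 0 (q = 5*0 = 0)
M = 0 (M = (6 - 6)² + 0 = 0² + 0 = 0 + 0 = 0)
M - 2*(-116) = 0 - 2*(-116) = 0 + 232 = 232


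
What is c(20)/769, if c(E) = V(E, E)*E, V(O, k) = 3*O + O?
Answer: 1600/769 ≈ 2.0806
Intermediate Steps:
V(O, k) = 4*O
c(E) = 4*E**2 (c(E) = (4*E)*E = 4*E**2)
c(20)/769 = (4*20**2)/769 = (4*400)*(1/769) = 1600*(1/769) = 1600/769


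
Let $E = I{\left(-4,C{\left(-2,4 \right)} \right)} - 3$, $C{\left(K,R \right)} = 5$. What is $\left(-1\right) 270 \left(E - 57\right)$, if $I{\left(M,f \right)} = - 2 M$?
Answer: $14040$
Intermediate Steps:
$E = 5$ ($E = \left(-2\right) \left(-4\right) - 3 = 8 - 3 = 5$)
$\left(-1\right) 270 \left(E - 57\right) = \left(-1\right) 270 \left(5 - 57\right) = \left(-270\right) \left(-52\right) = 14040$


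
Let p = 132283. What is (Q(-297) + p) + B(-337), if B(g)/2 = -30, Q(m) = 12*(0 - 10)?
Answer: 132103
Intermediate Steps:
Q(m) = -120 (Q(m) = 12*(-10) = -120)
B(g) = -60 (B(g) = 2*(-30) = -60)
(Q(-297) + p) + B(-337) = (-120 + 132283) - 60 = 132163 - 60 = 132103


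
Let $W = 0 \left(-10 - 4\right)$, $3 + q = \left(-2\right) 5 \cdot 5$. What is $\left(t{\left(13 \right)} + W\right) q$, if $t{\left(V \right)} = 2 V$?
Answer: $-1378$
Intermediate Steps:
$q = -53$ ($q = -3 + \left(-2\right) 5 \cdot 5 = -3 - 50 = -53$)
$W = 0$ ($W = 0 \left(-14\right) = 0$)
$\left(t{\left(13 \right)} + W\right) q = \left(2 \cdot 13 + 0\right) \left(-53\right) = \left(26 + 0\right) \left(-53\right) = 26 \left(-53\right) = -1378$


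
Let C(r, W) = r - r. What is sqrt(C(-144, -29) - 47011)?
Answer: I*sqrt(47011) ≈ 216.82*I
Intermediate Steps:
C(r, W) = 0
sqrt(C(-144, -29) - 47011) = sqrt(0 - 47011) = sqrt(-47011) = I*sqrt(47011)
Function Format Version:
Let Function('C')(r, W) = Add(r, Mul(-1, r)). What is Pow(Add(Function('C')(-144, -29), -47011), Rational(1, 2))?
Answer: Mul(I, Pow(47011, Rational(1, 2))) ≈ Mul(216.82, I)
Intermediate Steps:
Function('C')(r, W) = 0
Pow(Add(Function('C')(-144, -29), -47011), Rational(1, 2)) = Pow(Add(0, -47011), Rational(1, 2)) = Pow(-47011, Rational(1, 2)) = Mul(I, Pow(47011, Rational(1, 2)))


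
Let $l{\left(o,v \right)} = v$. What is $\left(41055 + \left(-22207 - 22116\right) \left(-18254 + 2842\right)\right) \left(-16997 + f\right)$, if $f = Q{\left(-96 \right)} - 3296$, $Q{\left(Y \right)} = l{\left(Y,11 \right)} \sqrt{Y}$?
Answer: $-13863104729383 + 30058473764 i \sqrt{6} \approx -1.3863 \cdot 10^{13} + 7.3628 \cdot 10^{10} i$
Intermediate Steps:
$Q{\left(Y \right)} = 11 \sqrt{Y}$
$f = -3296 + 44 i \sqrt{6}$ ($f = 11 \sqrt{-96} - 3296 = 11 \cdot 4 i \sqrt{6} + \left(-9960 + 6664\right) = 44 i \sqrt{6} - 3296 = -3296 + 44 i \sqrt{6} \approx -3296.0 + 107.78 i$)
$\left(41055 + \left(-22207 - 22116\right) \left(-18254 + 2842\right)\right) \left(-16997 + f\right) = \left(41055 + \left(-22207 - 22116\right) \left(-18254 + 2842\right)\right) \left(-16997 - \left(3296 - 44 i \sqrt{6}\right)\right) = \left(41055 - -683106076\right) \left(-20293 + 44 i \sqrt{6}\right) = \left(41055 + 683106076\right) \left(-20293 + 44 i \sqrt{6}\right) = 683147131 \left(-20293 + 44 i \sqrt{6}\right) = -13863104729383 + 30058473764 i \sqrt{6}$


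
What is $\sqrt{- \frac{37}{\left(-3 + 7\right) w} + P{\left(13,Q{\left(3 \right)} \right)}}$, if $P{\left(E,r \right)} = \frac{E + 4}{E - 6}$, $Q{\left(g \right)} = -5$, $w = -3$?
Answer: $\frac{\sqrt{9723}}{42} \approx 2.3477$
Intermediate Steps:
$P{\left(E,r \right)} = \frac{4 + E}{-6 + E}$
$\sqrt{- \frac{37}{\left(-3 + 7\right) w} + P{\left(13,Q{\left(3 \right)} \right)}} = \sqrt{- \frac{37}{\left(-3 + 7\right) \left(-3\right)} + \frac{4 + 13}{-6 + 13}} = \sqrt{- \frac{37}{4 \left(-3\right)} + \frac{1}{7} \cdot 17} = \sqrt{- \frac{37}{-12} + \frac{1}{7} \cdot 17} = \sqrt{\left(-37\right) \left(- \frac{1}{12}\right) + \frac{17}{7}} = \sqrt{\frac{37}{12} + \frac{17}{7}} = \sqrt{\frac{463}{84}} = \frac{\sqrt{9723}}{42}$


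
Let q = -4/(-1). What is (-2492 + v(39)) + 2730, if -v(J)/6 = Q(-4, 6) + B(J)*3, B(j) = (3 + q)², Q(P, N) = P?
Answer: -620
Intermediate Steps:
q = 4 (q = -4*(-1) = 4)
B(j) = 49 (B(j) = (3 + 4)² = 7² = 49)
v(J) = -858 (v(J) = -6*(-4 + 49*3) = -6*(-4 + 147) = -6*143 = -858)
(-2492 + v(39)) + 2730 = (-2492 - 858) + 2730 = -3350 + 2730 = -620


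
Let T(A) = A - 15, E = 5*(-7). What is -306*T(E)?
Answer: 15300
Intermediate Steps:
E = -35
T(A) = -15 + A
-306*T(E) = -306*(-15 - 35) = -306*(-50) = 15300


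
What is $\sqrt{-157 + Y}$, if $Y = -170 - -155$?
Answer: $2 i \sqrt{43} \approx 13.115 i$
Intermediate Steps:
$Y = -15$ ($Y = -170 + 155 = -15$)
$\sqrt{-157 + Y} = \sqrt{-157 - 15} = \sqrt{-172} = 2 i \sqrt{43}$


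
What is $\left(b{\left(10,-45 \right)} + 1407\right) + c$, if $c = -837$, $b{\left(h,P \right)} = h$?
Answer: $580$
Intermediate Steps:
$\left(b{\left(10,-45 \right)} + 1407\right) + c = \left(10 + 1407\right) - 837 = 1417 - 837 = 580$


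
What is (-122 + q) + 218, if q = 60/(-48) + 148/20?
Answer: 2043/20 ≈ 102.15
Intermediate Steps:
q = 123/20 (q = 60*(-1/48) + 148*(1/20) = -5/4 + 37/5 = 123/20 ≈ 6.1500)
(-122 + q) + 218 = (-122 + 123/20) + 218 = -2317/20 + 218 = 2043/20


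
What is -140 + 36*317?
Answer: 11272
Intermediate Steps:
-140 + 36*317 = -140 + 11412 = 11272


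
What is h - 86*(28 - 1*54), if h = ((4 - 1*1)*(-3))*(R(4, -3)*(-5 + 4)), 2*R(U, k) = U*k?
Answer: 2182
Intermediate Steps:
R(U, k) = U*k/2 (R(U, k) = (U*k)/2 = U*k/2)
h = -54 (h = ((4 - 1*1)*(-3))*(((1/2)*4*(-3))*(-5 + 4)) = ((4 - 1)*(-3))*(-6*(-1)) = (3*(-3))*6 = -9*6 = -54)
h - 86*(28 - 1*54) = -54 - 86*(28 - 1*54) = -54 - 86*(28 - 54) = -54 - 86*(-26) = -54 + 2236 = 2182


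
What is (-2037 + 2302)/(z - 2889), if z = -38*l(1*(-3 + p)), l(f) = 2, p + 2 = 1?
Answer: -53/593 ≈ -0.089376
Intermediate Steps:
p = -1 (p = -2 + 1 = -1)
z = -76 (z = -38*2 = -76)
(-2037 + 2302)/(z - 2889) = (-2037 + 2302)/(-76 - 2889) = 265/(-2965) = 265*(-1/2965) = -53/593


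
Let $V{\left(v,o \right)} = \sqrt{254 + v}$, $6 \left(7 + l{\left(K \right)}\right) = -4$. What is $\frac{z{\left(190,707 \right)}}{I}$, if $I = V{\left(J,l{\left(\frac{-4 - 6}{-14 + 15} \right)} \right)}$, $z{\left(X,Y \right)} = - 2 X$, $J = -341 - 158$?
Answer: $\frac{76 i \sqrt{5}}{7} \approx 24.277 i$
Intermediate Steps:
$l{\left(K \right)} = - \frac{23}{3}$ ($l{\left(K \right)} = -7 + \frac{1}{6} \left(-4\right) = -7 - \frac{2}{3} = - \frac{23}{3}$)
$J = -499$ ($J = -341 - 158 = -499$)
$I = 7 i \sqrt{5}$ ($I = \sqrt{254 - 499} = \sqrt{-245} = 7 i \sqrt{5} \approx 15.652 i$)
$\frac{z{\left(190,707 \right)}}{I} = \frac{\left(-2\right) 190}{7 i \sqrt{5}} = - 380 \left(- \frac{i \sqrt{5}}{35}\right) = \frac{76 i \sqrt{5}}{7}$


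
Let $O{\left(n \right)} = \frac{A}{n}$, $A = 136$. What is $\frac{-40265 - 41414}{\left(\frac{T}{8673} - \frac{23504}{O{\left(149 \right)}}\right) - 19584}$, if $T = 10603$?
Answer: $\frac{12042833439}{6684014119} \approx 1.8017$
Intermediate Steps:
$O{\left(n \right)} = \frac{136}{n}$
$\frac{-40265 - 41414}{\left(\frac{T}{8673} - \frac{23504}{O{\left(149 \right)}}\right) - 19584} = \frac{-40265 - 41414}{\left(\frac{10603}{8673} - \frac{23504}{136 \cdot \frac{1}{149}}\right) - 19584} = - \frac{81679}{\left(10603 \cdot \frac{1}{8673} - \frac{23504}{136 \cdot \frac{1}{149}}\right) - 19584} = - \frac{81679}{\left(\frac{10603}{8673} - \frac{23504}{\frac{136}{149}}\right) - 19584} = - \frac{81679}{\left(\frac{10603}{8673} - \frac{437762}{17}\right) - 19584} = - \frac{81679}{- \frac{3796529575}{147441} - 19584} = - \frac{81679}{- \frac{6684014119}{147441}} = \left(-81679\right) \left(- \frac{147441}{6684014119}\right) = \frac{12042833439}{6684014119}$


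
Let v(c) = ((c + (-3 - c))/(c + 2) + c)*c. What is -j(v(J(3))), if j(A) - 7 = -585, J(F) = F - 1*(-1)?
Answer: 578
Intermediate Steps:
J(F) = 1 + F (J(F) = F + 1 = 1 + F)
v(c) = c*(c - 3/(2 + c)) (v(c) = (-3/(2 + c) + c)*c = (c - 3/(2 + c))*c = c*(c - 3/(2 + c)))
j(A) = -578 (j(A) = 7 - 585 = -578)
-j(v(J(3))) = -1*(-578) = 578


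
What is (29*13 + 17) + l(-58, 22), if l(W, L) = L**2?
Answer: 878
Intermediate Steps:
(29*13 + 17) + l(-58, 22) = (29*13 + 17) + 22**2 = (377 + 17) + 484 = 394 + 484 = 878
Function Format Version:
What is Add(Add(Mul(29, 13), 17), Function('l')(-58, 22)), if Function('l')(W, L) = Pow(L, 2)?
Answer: 878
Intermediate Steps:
Add(Add(Mul(29, 13), 17), Function('l')(-58, 22)) = Add(Add(Mul(29, 13), 17), Pow(22, 2)) = Add(Add(377, 17), 484) = Add(394, 484) = 878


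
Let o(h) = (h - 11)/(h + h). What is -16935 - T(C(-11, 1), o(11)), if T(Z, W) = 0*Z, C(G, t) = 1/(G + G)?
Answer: -16935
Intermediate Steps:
C(G, t) = 1/(2*G)
o(h) = (-11 + h)/(2*h) (o(h) = (-11 + h)/((2*h)) = (-11 + h)*(1/(2*h)) = (-11 + h)/(2*h))
T(Z, W) = 0
-16935 - T(C(-11, 1), o(11)) = -16935 - 1*0 = -16935 + 0 = -16935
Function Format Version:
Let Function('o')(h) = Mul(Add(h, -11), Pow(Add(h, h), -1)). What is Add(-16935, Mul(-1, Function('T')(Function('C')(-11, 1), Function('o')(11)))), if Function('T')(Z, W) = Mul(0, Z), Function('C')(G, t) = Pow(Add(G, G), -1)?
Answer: -16935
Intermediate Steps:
Function('C')(G, t) = Mul(Rational(1, 2), Pow(G, -1)) (Function('C')(G, t) = Pow(Mul(2, G), -1) = Mul(Rational(1, 2), Pow(G, -1)))
Function('o')(h) = Mul(Rational(1, 2), Pow(h, -1), Add(-11, h)) (Function('o')(h) = Mul(Add(-11, h), Pow(Mul(2, h), -1)) = Mul(Add(-11, h), Mul(Rational(1, 2), Pow(h, -1))) = Mul(Rational(1, 2), Pow(h, -1), Add(-11, h)))
Function('T')(Z, W) = 0
Add(-16935, Mul(-1, Function('T')(Function('C')(-11, 1), Function('o')(11)))) = Add(-16935, Mul(-1, 0)) = Add(-16935, 0) = -16935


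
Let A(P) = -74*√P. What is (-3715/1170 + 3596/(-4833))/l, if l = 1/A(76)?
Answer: 36444038*√19/62829 ≈ 2528.4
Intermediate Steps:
l = -√19/2812 (l = 1/(-148*√19) = -√19/2812 ≈ -0.0015501)
(-3715/1170 + 3596/(-4833))/l = (-3715/1170 + 3596/(-4833))/((-√19/2812)) = (-3715*1/1170 + 3596*(-1/4833))*(-148*√19) = (-743/234 - 3596/4833)*(-148*√19) = -(-36444038)*√19/62829 = 36444038*√19/62829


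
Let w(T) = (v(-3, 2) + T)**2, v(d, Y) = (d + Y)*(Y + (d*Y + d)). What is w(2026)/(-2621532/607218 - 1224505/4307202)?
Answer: -94822146625989186/105570257461 ≈ -8.9819e+5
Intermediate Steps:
v(d, Y) = (Y + d)*(Y + d + Y*d) (v(d, Y) = (Y + d)*(Y + (Y*d + d)) = (Y + d)*(Y + (d + Y*d)) = (Y + d)*(Y + d + Y*d))
w(T) = (7 + T)**2 (w(T) = ((2**2 + (-3)**2 + 2*(-3)**2 - 3*2**2 + 2*2*(-3)) + T)**2 = ((4 + 9 + 2*9 - 3*4 - 12) + T)**2 = ((4 + 9 + 18 - 12 - 12) + T)**2 = (7 + T)**2)
w(2026)/(-2621532/607218 - 1224505/4307202) = (7 + 2026)**2/(-2621532/607218 - 1224505/4307202) = 2033**2/(-2621532*1/607218 - 1224505*1/4307202) = 4133089/(-436922/101203 - 1224505/4307202) = 4133089/(-2005834891759/435901764006) = 4133089*(-435901764006/2005834891759) = -94822146625989186/105570257461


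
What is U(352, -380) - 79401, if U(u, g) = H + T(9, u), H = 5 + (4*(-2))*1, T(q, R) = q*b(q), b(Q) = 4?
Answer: -79368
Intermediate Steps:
T(q, R) = 4*q (T(q, R) = q*4 = 4*q)
H = -3 (H = 5 - 8*1 = 5 - 8 = -3)
U(u, g) = 33 (U(u, g) = -3 + 4*9 = -3 + 36 = 33)
U(352, -380) - 79401 = 33 - 79401 = -79368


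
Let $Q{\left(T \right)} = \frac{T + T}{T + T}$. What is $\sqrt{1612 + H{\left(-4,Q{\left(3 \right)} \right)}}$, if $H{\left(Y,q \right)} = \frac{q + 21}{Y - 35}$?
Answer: $\frac{67 \sqrt{546}}{39} \approx 40.143$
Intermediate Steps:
$Q{\left(T \right)} = 1$ ($Q{\left(T \right)} = \frac{2 T}{2 T} = 2 T \frac{1}{2 T} = 1$)
$H{\left(Y,q \right)} = \frac{21 + q}{-35 + Y}$
$\sqrt{1612 + H{\left(-4,Q{\left(3 \right)} \right)}} = \sqrt{1612 + \frac{21 + 1}{-35 - 4}} = \sqrt{1612 + \frac{1}{-39} \cdot 22} = \sqrt{1612 - \frac{22}{39}} = \sqrt{\frac{62846}{39}} = \frac{67 \sqrt{546}}{39}$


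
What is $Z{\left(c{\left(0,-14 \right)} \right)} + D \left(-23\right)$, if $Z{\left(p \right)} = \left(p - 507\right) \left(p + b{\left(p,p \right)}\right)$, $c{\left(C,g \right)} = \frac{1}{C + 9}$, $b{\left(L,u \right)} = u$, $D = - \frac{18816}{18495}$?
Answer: $- \frac{4951636}{55485} \approx -89.243$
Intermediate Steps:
$D = - \frac{6272}{6165}$ ($D = \left(-18816\right) \frac{1}{18495} = - \frac{6272}{6165} \approx -1.0174$)
$c{\left(C,g \right)} = \frac{1}{9 + C}$
$Z{\left(p \right)} = 2 p \left(-507 + p\right)$ ($Z{\left(p \right)} = \left(p - 507\right) \left(p + p\right) = \left(-507 + p\right) 2 p = 2 p \left(-507 + p\right)$)
$Z{\left(c{\left(0,-14 \right)} \right)} + D \left(-23\right) = \frac{2 \left(-507 + \frac{1}{9 + 0}\right)}{9 + 0} - - \frac{144256}{6165} = \frac{2 \left(-507 + \frac{1}{9}\right)}{9} + \frac{144256}{6165} = 2 \cdot \frac{1}{9} \left(-507 + \frac{1}{9}\right) + \frac{144256}{6165} = 2 \cdot \frac{1}{9} \left(- \frac{4562}{9}\right) + \frac{144256}{6165} = - \frac{9124}{81} + \frac{144256}{6165} = - \frac{4951636}{55485}$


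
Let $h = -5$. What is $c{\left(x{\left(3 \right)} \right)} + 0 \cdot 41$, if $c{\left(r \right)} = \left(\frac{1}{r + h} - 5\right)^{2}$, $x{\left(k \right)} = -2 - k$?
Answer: $\frac{2601}{100} \approx 26.01$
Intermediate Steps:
$c{\left(r \right)} = \left(-5 + \frac{1}{-5 + r}\right)^{2}$ ($c{\left(r \right)} = \left(\frac{1}{r - 5} - 5\right)^{2} = \left(\frac{1}{-5 + r} - 5\right)^{2} = \left(-5 + \frac{1}{-5 + r}\right)^{2}$)
$c{\left(x{\left(3 \right)} \right)} + 0 \cdot 41 = \frac{\left(-26 + 5 \left(-2 - 3\right)\right)^{2}}{\left(-5 - 5\right)^{2}} + 0 \cdot 41 = \frac{\left(-26 + 5 \left(-2 - 3\right)\right)^{2}}{\left(-5 - 5\right)^{2}} + 0 = \frac{\left(-26 + 5 \left(-5\right)\right)^{2}}{\left(-5 - 5\right)^{2}} + 0 = \frac{\left(-26 - 25\right)^{2}}{100} + 0 = \left(-51\right)^{2} \cdot \frac{1}{100} + 0 = 2601 \cdot \frac{1}{100} + 0 = \frac{2601}{100} + 0 = \frac{2601}{100}$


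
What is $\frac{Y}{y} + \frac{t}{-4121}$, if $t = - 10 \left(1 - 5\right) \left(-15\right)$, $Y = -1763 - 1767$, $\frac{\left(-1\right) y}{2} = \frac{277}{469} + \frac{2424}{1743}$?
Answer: $\frac{283184340955}{317840367} \approx 890.96$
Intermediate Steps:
$y = - \frac{154254}{38927}$ ($y = - 2 \left(\frac{277}{469} + \frac{2424}{1743}\right) = - 2 \left(277 \cdot \frac{1}{469} + 2424 \cdot \frac{1}{1743}\right) = - 2 \left(\frac{277}{469} + \frac{808}{581}\right) = \left(-2\right) \frac{77127}{38927} = - \frac{154254}{38927} \approx -3.9626$)
$Y = -3530$
$t = -600$ ($t = - 10 \left(1 - 5\right) \left(-15\right) = \left(-10\right) \left(-4\right) \left(-15\right) = 40 \left(-15\right) = -600$)
$\frac{Y}{y} + \frac{t}{-4121} = - \frac{3530}{- \frac{154254}{38927}} - \frac{600}{-4121} = \left(-3530\right) \left(- \frac{38927}{154254}\right) - - \frac{600}{4121} = \frac{68706155}{77127} + \frac{600}{4121} = \frac{283184340955}{317840367}$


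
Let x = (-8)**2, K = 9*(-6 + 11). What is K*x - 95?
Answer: 2785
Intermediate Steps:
K = 45 (K = 9*5 = 45)
x = 64
K*x - 95 = 45*64 - 95 = 2880 - 95 = 2785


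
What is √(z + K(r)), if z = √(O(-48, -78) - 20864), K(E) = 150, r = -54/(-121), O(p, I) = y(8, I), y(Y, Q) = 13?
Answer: √(150 + I*√20851) ≈ 13.383 + 5.3949*I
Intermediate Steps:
O(p, I) = 13
r = 54/121 (r = -54*(-1/121) = 54/121 ≈ 0.44628)
z = I*√20851 (z = √(13 - 20864) = √(-20851) = I*√20851 ≈ 144.4*I)
√(z + K(r)) = √(I*√20851 + 150) = √(150 + I*√20851)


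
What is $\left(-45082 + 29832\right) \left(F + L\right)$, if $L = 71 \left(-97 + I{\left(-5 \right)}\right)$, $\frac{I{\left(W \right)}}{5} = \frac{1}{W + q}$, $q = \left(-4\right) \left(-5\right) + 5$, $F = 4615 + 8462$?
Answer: $- \frac{189336375}{2} \approx -9.4668 \cdot 10^{7}$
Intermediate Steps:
$F = 13077$
$q = 25$ ($q = 20 + 5 = 25$)
$I{\left(W \right)} = \frac{5}{25 + W}$ ($I{\left(W \right)} = \frac{5}{W + 25} = \frac{5}{25 + W}$)
$L = - \frac{27477}{4}$ ($L = 71 \left(-97 + \frac{5}{25 - 5}\right) = 71 \left(-97 + \frac{5}{20}\right) = 71 \left(-97 + 5 \cdot \frac{1}{20}\right) = 71 \left(-97 + \frac{1}{4}\right) = 71 \left(- \frac{387}{4}\right) = - \frac{27477}{4} \approx -6869.3$)
$\left(-45082 + 29832\right) \left(F + L\right) = \left(-45082 + 29832\right) \left(13077 - \frac{27477}{4}\right) = \left(-15250\right) \frac{24831}{4} = - \frac{189336375}{2}$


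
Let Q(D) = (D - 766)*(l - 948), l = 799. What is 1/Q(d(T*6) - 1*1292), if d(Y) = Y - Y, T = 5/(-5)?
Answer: 1/306642 ≈ 3.2611e-6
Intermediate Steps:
T = -1 (T = 5*(-⅕) = -1)
d(Y) = 0
Q(D) = 114134 - 149*D (Q(D) = (D - 766)*(799 - 948) = (-766 + D)*(-149) = 114134 - 149*D)
1/Q(d(T*6) - 1*1292) = 1/(114134 - 149*(0 - 1*1292)) = 1/(114134 - 149*(0 - 1292)) = 1/(114134 - 149*(-1292)) = 1/(114134 + 192508) = 1/306642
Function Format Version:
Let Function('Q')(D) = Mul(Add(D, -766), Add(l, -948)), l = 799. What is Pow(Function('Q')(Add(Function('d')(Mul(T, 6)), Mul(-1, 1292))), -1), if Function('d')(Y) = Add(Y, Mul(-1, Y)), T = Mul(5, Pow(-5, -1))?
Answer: Rational(1, 306642) ≈ 3.2611e-6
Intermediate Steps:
T = -1 (T = Mul(5, Rational(-1, 5)) = -1)
Function('d')(Y) = 0
Function('Q')(D) = Add(114134, Mul(-149, D)) (Function('Q')(D) = Mul(Add(D, -766), Add(799, -948)) = Mul(Add(-766, D), -149) = Add(114134, Mul(-149, D)))
Pow(Function('Q')(Add(Function('d')(Mul(T, 6)), Mul(-1, 1292))), -1) = Pow(Add(114134, Mul(-149, Add(0, Mul(-1, 1292)))), -1) = Pow(Add(114134, Mul(-149, Add(0, -1292))), -1) = Pow(Add(114134, Mul(-149, -1292)), -1) = Pow(Add(114134, 192508), -1) = Pow(306642, -1) = Rational(1, 306642)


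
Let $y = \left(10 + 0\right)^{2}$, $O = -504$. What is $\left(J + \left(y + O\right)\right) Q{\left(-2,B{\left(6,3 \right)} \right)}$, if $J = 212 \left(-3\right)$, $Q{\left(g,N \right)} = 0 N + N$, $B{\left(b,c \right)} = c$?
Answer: $-3120$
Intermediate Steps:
$Q{\left(g,N \right)} = N$ ($Q{\left(g,N \right)} = 0 + N = N$)
$y = 100$ ($y = 10^{2} = 100$)
$J = -636$
$\left(J + \left(y + O\right)\right) Q{\left(-2,B{\left(6,3 \right)} \right)} = \left(-636 + \left(100 - 504\right)\right) 3 = \left(-636 - 404\right) 3 = \left(-1040\right) 3 = -3120$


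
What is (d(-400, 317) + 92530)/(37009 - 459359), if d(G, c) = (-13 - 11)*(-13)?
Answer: -46421/211175 ≈ -0.21982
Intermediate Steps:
d(G, c) = 312 (d(G, c) = -24*(-13) = 312)
(d(-400, 317) + 92530)/(37009 - 459359) = (312 + 92530)/(37009 - 459359) = 92842/(-422350) = 92842*(-1/422350) = -46421/211175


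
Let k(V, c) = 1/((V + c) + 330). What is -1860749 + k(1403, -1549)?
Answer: -342377815/184 ≈ -1.8607e+6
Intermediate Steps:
k(V, c) = 1/(330 + V + c)
-1860749 + k(1403, -1549) = -1860749 + 1/(330 + 1403 - 1549) = -1860749 + 1/184 = -342377815/184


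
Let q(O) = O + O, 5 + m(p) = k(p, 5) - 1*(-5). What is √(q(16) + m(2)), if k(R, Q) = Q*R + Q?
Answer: √47 ≈ 6.8557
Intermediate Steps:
k(R, Q) = Q + Q*R
m(p) = 5 + 5*p (m(p) = -5 + (5*(1 + p) - 1*(-5)) = -5 + ((5 + 5*p) + 5) = -5 + (10 + 5*p) = 5 + 5*p)
q(O) = 2*O
√(q(16) + m(2)) = √(2*16 + (5 + 5*2)) = √(32 + (5 + 10)) = √(32 + 15) = √47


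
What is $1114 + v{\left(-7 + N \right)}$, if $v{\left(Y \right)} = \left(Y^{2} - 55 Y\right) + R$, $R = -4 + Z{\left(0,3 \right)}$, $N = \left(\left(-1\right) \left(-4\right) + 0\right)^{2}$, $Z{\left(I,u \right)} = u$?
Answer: $699$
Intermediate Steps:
$N = 16$ ($N = \left(4 + 0\right)^{2} = 4^{2} = 16$)
$R = -1$ ($R = -4 + 3 = -1$)
$v{\left(Y \right)} = -1 + Y^{2} - 55 Y$ ($v{\left(Y \right)} = \left(Y^{2} - 55 Y\right) - 1 = -1 + Y^{2} - 55 Y$)
$1114 + v{\left(-7 + N \right)} = 1114 - \left(1 - \left(-7 + 16\right)^{2} + 55 \left(-7 + 16\right)\right) = 1114 - \left(496 - 81\right) = 1114 - 415 = 699$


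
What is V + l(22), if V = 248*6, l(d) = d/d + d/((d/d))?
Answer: 1511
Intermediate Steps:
l(d) = 1 + d (l(d) = 1 + d/1 = 1 + d*1 = 1 + d)
V = 1488
V + l(22) = 1488 + (1 + 22) = 1488 + 23 = 1511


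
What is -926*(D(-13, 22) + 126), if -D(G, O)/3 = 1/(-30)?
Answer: -583843/5 ≈ -1.1677e+5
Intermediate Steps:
D(G, O) = 1/10 (D(G, O) = -3/(-30) = -3*(-1/30) = 1/10)
-926*(D(-13, 22) + 126) = -926*(1/10 + 126) = -926*1261/10 = -583843/5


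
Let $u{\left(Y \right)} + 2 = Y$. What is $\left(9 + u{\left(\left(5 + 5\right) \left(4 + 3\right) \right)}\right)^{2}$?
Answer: $5929$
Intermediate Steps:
$u{\left(Y \right)} = -2 + Y$
$\left(9 + u{\left(\left(5 + 5\right) \left(4 + 3\right) \right)}\right)^{2} = \left(9 - \left(2 - \left(5 + 5\right) \left(4 + 3\right)\right)\right)^{2} = \left(9 + \left(-2 + 10 \cdot 7\right)\right)^{2} = \left(9 + \left(-2 + 70\right)\right)^{2} = \left(9 + 68\right)^{2} = 77^{2} = 5929$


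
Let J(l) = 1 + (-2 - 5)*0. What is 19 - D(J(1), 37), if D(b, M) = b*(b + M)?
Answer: -19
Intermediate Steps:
J(l) = 1 (J(l) = 1 - 7*0 = 1 + 0 = 1)
D(b, M) = b*(M + b)
19 - D(J(1), 37) = 19 - (37 + 1) = 19 - 38 = -19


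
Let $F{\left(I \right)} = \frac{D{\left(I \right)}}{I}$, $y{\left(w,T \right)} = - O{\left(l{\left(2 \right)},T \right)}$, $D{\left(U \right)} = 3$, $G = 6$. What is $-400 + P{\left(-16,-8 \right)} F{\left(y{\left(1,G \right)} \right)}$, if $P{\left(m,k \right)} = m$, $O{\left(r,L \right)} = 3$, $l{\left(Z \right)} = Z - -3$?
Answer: $-384$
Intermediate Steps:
$l{\left(Z \right)} = 3 + Z$ ($l{\left(Z \right)} = Z + 3 = 3 + Z$)
$y{\left(w,T \right)} = -3$ ($y{\left(w,T \right)} = \left(-1\right) 3 = -3$)
$F{\left(I \right)} = \frac{3}{I}$
$-400 + P{\left(-16,-8 \right)} F{\left(y{\left(1,G \right)} \right)} = -400 - 16 \frac{3}{-3} = -400 - 16 \cdot 3 \left(- \frac{1}{3}\right) = -400 - -16 = -400 + 16 = -384$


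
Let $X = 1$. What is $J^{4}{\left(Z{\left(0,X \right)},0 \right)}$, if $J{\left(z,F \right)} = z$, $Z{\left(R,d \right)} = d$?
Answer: $1$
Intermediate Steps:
$J^{4}{\left(Z{\left(0,X \right)},0 \right)} = 1^{4} = 1$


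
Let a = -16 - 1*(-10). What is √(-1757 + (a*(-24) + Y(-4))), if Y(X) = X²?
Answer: I*√1597 ≈ 39.962*I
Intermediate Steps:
a = -6 (a = -16 + 10 = -6)
√(-1757 + (a*(-24) + Y(-4))) = √(-1757 + (-6*(-24) + (-4)²)) = √(-1757 + (144 + 16)) = √(-1757 + 160) = √(-1597) = I*√1597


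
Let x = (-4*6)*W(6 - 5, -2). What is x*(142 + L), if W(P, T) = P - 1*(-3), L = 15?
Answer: -15072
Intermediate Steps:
W(P, T) = 3 + P (W(P, T) = P + 3 = 3 + P)
x = -96 (x = (-4*6)*(3 + (6 - 5)) = -24*(3 + 1) = -24*4 = -96)
x*(142 + L) = -96*(142 + 15) = -96*157 = -15072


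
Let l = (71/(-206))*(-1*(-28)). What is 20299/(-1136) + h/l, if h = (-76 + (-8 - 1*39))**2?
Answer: -12608389/7952 ≈ -1585.6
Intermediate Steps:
l = -994/103 (l = (71*(-1/206))*28 = -71/206*28 = -994/103 ≈ -9.6505)
h = 15129 (h = (-76 + (-8 - 39))**2 = (-76 - 47)**2 = (-123)**2 = 15129)
20299/(-1136) + h/l = 20299/(-1136) + 15129/(-994/103) = 20299*(-1/1136) + 15129*(-103/994) = -20299/1136 - 1558287/994 = -12608389/7952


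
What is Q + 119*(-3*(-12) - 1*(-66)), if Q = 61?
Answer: 12199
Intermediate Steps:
Q + 119*(-3*(-12) - 1*(-66)) = 61 + 119*(-3*(-12) - 1*(-66)) = 61 + 119*(36 + 66) = 61 + 119*102 = 61 + 12138 = 12199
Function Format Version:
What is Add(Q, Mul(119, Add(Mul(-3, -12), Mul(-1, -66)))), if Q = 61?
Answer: 12199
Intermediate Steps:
Add(Q, Mul(119, Add(Mul(-3, -12), Mul(-1, -66)))) = Add(61, Mul(119, Add(Mul(-3, -12), Mul(-1, -66)))) = Add(61, Mul(119, Add(36, 66))) = Add(61, Mul(119, 102)) = Add(61, 12138) = 12199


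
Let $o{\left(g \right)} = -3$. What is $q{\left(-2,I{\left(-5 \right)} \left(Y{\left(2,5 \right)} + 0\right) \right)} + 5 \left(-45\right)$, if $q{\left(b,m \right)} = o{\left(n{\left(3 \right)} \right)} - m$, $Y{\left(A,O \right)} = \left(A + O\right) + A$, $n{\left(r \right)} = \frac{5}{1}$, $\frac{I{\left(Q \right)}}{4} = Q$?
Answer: $-48$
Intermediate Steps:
$I{\left(Q \right)} = 4 Q$
$n{\left(r \right)} = 5$ ($n{\left(r \right)} = 5 \cdot 1 = 5$)
$Y{\left(A,O \right)} = O + 2 A$
$q{\left(b,m \right)} = -3 - m$
$q{\left(-2,I{\left(-5 \right)} \left(Y{\left(2,5 \right)} + 0\right) \right)} + 5 \left(-45\right) = \left(-3 - 4 \left(-5\right) \left(\left(5 + 2 \cdot 2\right) + 0\right)\right) + 5 \left(-45\right) = \left(-3 - - 20 \left(\left(5 + 4\right) + 0\right)\right) - 225 = \left(-3 - - 20 \left(9 + 0\right)\right) - 225 = \left(-3 - \left(-20\right) 9\right) - 225 = \left(-3 - -180\right) - 225 = \left(-3 + 180\right) - 225 = 177 - 225 = -48$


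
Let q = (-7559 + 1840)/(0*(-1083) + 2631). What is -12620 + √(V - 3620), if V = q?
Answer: -12620 + I*√25073269509/2631 ≈ -12620.0 + 60.185*I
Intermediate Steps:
q = -5719/2631 (q = -5719/(0 + 2631) = -5719/2631 ≈ -2.1737)
V = -5719/2631 ≈ -2.1737
-12620 + √(V - 3620) = -12620 + √(-5719/2631 - 3620) = -12620 + √(-9529939/2631) = -12620 + I*√25073269509/2631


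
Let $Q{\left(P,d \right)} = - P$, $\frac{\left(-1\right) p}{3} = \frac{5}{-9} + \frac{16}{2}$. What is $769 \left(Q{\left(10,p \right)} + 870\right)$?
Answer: $661340$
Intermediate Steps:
$p = - \frac{67}{3}$ ($p = - 3 \left(\frac{5}{-9} + \frac{16}{2}\right) = - 3 \left(5 \left(- \frac{1}{9}\right) + 16 \cdot \frac{1}{2}\right) = - 3 \left(- \frac{5}{9} + 8\right) = \left(-3\right) \frac{67}{9} = - \frac{67}{3} \approx -22.333$)
$769 \left(Q{\left(10,p \right)} + 870\right) = 769 \left(\left(-1\right) 10 + 870\right) = 769 \left(-10 + 870\right) = 769 \cdot 860 = 661340$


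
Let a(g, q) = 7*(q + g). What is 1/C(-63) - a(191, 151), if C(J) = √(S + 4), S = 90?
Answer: -2394 + √94/94 ≈ -2393.9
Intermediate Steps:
a(g, q) = 7*g + 7*q (a(g, q) = 7*(g + q) = 7*g + 7*q)
C(J) = √94 (C(J) = √(90 + 4) = √94)
1/C(-63) - a(191, 151) = 1/(√94) - (7*191 + 7*151) = √94/94 - (1337 + 1057) = √94/94 - 1*2394 = √94/94 - 2394 = -2394 + √94/94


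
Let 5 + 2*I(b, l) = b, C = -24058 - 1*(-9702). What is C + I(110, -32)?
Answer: -28607/2 ≈ -14304.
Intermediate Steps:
C = -14356 (C = -24058 + 9702 = -14356)
I(b, l) = -5/2 + b/2
C + I(110, -32) = -14356 + (-5/2 + (1/2)*110) = -14356 + (-5/2 + 55) = -14356 + 105/2 = -28607/2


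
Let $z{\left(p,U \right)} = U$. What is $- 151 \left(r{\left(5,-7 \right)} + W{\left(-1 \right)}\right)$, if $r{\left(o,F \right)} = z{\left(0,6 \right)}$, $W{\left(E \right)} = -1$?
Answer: $-755$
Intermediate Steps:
$r{\left(o,F \right)} = 6$
$- 151 \left(r{\left(5,-7 \right)} + W{\left(-1 \right)}\right) = - 151 \left(6 - 1\right) = \left(-151\right) 5 = -755$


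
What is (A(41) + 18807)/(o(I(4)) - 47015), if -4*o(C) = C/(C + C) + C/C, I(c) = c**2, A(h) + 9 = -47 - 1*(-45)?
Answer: -150368/376123 ≈ -0.39978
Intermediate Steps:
A(h) = -11 (A(h) = -9 + (-47 - 1*(-45)) = -9 + (-47 + 45) = -9 - 2 = -11)
o(C) = -3/8 (o(C) = -(C/(C + C) + C/C)/4 = -(C/((2*C)) + 1)/4 = -(C*(1/(2*C)) + 1)/4 = -(1/2 + 1)/4 = -1/4*3/2 = -3/8)
(A(41) + 18807)/(o(I(4)) - 47015) = (-11 + 18807)/(-3/8 - 47015) = 18796/(-376123/8) = 18796*(-8/376123) = -150368/376123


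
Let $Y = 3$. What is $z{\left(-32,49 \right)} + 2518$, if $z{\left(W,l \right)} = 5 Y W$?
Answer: $2038$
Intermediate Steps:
$z{\left(W,l \right)} = 15 W$ ($z{\left(W,l \right)} = 5 \cdot 3 W = 15 W$)
$z{\left(-32,49 \right)} + 2518 = 15 \left(-32\right) + 2518 = -480 + 2518 = 2038$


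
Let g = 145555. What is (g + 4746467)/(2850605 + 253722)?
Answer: 4892022/3104327 ≈ 1.5759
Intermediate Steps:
(g + 4746467)/(2850605 + 253722) = (145555 + 4746467)/(2850605 + 253722) = 4892022/3104327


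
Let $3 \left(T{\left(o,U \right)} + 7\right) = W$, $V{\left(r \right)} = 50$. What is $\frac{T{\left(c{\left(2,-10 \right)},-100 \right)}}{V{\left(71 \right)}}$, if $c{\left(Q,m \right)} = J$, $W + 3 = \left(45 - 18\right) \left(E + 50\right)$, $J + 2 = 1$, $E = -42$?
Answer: $\frac{32}{25} \approx 1.28$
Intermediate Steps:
$J = -1$ ($J = -2 + 1 = -1$)
$W = 213$ ($W = -3 + \left(45 - 18\right) \left(-42 + 50\right) = -3 + 27 \cdot 8 = -3 + 216 = 213$)
$c{\left(Q,m \right)} = -1$
$T{\left(o,U \right)} = 64$ ($T{\left(o,U \right)} = -7 + \frac{1}{3} \cdot 213 = -7 + 71 = 64$)
$\frac{T{\left(c{\left(2,-10 \right)},-100 \right)}}{V{\left(71 \right)}} = \frac{64}{50} = 64 \cdot \frac{1}{50} = \frac{32}{25}$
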